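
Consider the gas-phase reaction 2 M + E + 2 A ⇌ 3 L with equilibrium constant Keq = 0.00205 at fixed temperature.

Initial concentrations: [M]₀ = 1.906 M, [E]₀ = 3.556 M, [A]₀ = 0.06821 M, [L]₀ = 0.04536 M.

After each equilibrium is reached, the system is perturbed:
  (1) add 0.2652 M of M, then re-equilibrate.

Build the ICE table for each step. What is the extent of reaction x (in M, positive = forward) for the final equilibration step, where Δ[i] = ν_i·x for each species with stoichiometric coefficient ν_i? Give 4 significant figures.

Q₀ = 0.001553 vs Keq = 0.00205 ⇒ Q<K, forward
Step 1:
                   M          E          A          L
  I            1.906      3.556    0.06821    0.04536
  C        -0.002191  -0.001096  -0.002191   0.003287
  E            1.904      3.555    0.06602    0.04865
  solve Keq expr → x = 0.001096; check Q = 0.00205
Then add 0.2652 M of M.
Step 2:
                   M          E          A          L
  I            2.169      3.555    0.06602    0.04865
  C        -0.002148  -0.001074  -0.002148   0.003222
  E            2.167      3.554    0.06387    0.05187
  solve Keq expr → x = 0.001074; check Q = 0.00205

x = 0.001074 M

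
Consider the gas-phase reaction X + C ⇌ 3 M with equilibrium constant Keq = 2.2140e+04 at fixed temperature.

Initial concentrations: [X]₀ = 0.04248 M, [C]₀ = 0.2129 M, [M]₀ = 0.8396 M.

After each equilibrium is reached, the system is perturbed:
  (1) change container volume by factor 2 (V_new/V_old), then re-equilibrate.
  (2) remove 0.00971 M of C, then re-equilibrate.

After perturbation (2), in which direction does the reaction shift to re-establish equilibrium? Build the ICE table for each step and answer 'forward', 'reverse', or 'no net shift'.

Direction: reverse

Q₀ = 65.44 vs Keq = 2.2140e+04 ⇒ Q<K, forward
Step 1:
                  X         C         M
  I         0.04248    0.2129    0.8396
  C        -0.04224  -0.04224    0.1267
  E       2.3881e-04    0.1707    0.9663
  solve Keq expr → x = 0.04224; check Q = 2.2140e+04
Then change container volume by factor 2 (V_new/V_old).
Step 2:
                  X         C         M
  I       1.1941e-04   0.08533    0.4832
  C       -5.9596e-05 -5.9596e-05 1.7879e-04
  E       5.9812e-05   0.08527    0.4833
  solve Keq expr → x = 5.9596e-05; check Q = 2.2140e+04
Then remove 0.00971 M of C.
Step 3:
                  X         C         M
  I       5.9812e-05   0.07556    0.4833
  C       7.6698e-06 7.6698e-06 -2.3009e-05
  E       6.7482e-05   0.07557    0.4833
  solve Keq expr → x = -7.6698e-06; check Q = 2.2140e+04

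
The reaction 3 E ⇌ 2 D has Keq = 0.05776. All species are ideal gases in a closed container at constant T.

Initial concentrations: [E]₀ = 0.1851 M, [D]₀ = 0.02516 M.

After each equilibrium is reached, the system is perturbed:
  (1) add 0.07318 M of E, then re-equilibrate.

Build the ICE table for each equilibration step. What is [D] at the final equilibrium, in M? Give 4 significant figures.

[D]_eq = 0.03018 M

Q₀ = 0.09982 vs Keq = 0.05776 ⇒ Q>K, reverse
Step 1:
                   E          D
  I           0.1851    0.02516
  C         0.007313  -0.004875
  E           0.1924    0.02028
  solve Keq expr → x = -0.002438; check Q = 0.05776
Then add 0.07318 M of E.
Step 2:
                   E          D
  I           0.2656    0.02028
  C         -0.01484   0.009893
  E           0.2508    0.03018
  solve Keq expr → x = 0.004947; check Q = 0.05776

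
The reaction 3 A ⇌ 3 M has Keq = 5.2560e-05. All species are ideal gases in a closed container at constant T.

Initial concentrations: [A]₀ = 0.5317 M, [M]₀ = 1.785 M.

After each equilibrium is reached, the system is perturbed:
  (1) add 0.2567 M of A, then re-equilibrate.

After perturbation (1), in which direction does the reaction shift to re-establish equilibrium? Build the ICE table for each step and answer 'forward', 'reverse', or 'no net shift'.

Q₀ = 37.84 vs Keq = 5.2560e-05 ⇒ Q>K, reverse
Step 1:
                    A           M
  init         0.5317       1.785
  Δ             1.701      -1.701
  eq            2.233     0.08365
  solve Keq expr → x = -0.5671; check Q = 5.2560e-05
Then add 0.2567 M of A.
Step 2:
                    A           M
  init           2.49     0.08365
  Δ         -0.009268    0.009268
  eq             2.48     0.09292
  solve Keq expr → x = 0.003089; check Q = 5.2560e-05

Direction: forward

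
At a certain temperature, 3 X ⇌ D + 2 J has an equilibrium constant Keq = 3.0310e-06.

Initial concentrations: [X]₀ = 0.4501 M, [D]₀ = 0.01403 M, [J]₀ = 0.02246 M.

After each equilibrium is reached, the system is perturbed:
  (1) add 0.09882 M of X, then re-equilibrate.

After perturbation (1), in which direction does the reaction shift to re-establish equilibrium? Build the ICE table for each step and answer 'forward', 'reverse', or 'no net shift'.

Direction: forward

Q₀ = 7.7616e-05 vs Keq = 3.0310e-06 ⇒ Q>K, reverse
Step 1:
                  X         D         J
  Initial    0.4501   0.01403   0.02246
  Change    0.02303 -0.007676  -0.01535
  Equil      0.4731  0.006354  0.007108
  solve Keq expr → x = -0.007676; check Q = 3.0310e-06
Then add 0.09882 M of X.
Step 2:
                  X         D         J
  Initial    0.5719  0.006354  0.007108
  Change  -0.002556 8.5197e-04  0.001704
  Equil      0.5694  0.007206  0.008812
  solve Keq expr → x = 8.5197e-04; check Q = 3.0310e-06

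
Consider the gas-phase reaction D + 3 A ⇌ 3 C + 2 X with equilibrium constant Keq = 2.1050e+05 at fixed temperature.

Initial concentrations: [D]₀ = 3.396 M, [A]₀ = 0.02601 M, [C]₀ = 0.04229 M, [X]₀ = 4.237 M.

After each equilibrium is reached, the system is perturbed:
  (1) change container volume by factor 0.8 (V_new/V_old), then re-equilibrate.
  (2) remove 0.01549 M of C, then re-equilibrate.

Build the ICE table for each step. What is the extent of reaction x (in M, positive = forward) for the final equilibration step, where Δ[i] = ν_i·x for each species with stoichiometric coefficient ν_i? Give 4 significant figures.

Q₀ = 22.72 vs Keq = 2.1050e+05 ⇒ Q<K, forward
Step 1:
                    D           A           C           X
  init          3.396     0.02601     0.04229       4.237
  Δ          -0.00802    -0.02406     0.02406     0.01604
  eq            3.388    0.001949     0.06635       4.253
  solve Keq expr → x = 0.00802; check Q = 2.1050e+05
Then change container volume by factor 0.8 (V_new/V_old).
Step 2:
                    D           A           C           X
  init          4.235    0.002437     0.08294       5.316
  Δ        6.0780e-05  1.8234e-04 -1.8234e-04 -1.2156e-04
  eq            4.235    0.002619     0.08276       5.316
  solve Keq expr → x = -6.0780e-05; check Q = 2.1050e+05
Then remove 0.01549 M of C.
Step 3:
                    D           A           C           X
  init          4.235    0.002619     0.06727       5.316
  Δ       -1.5837e-04 -4.7510e-04  4.7510e-04  3.1673e-04
  eq            4.235    0.002144     0.06774       5.316
  solve Keq expr → x = 1.5837e-04; check Q = 2.1050e+05

x = 1.5837e-04 M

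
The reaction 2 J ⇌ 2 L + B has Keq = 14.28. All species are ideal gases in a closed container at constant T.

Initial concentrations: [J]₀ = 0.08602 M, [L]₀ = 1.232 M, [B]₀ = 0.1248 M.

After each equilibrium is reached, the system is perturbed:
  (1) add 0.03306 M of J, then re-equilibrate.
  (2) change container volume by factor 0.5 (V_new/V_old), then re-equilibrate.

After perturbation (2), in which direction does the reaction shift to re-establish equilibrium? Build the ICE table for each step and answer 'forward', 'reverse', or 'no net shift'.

Q₀ = 25.6 vs Keq = 14.28 ⇒ Q>K, reverse
Step 1:
                   J          L          B
  init       0.08602      1.232     0.1248
  Δ            0.022     -0.022     -0.011
  eq           0.108       1.21     0.1138
  solve Keq expr → x = -0.011; check Q = 14.28
Then add 0.03306 M of J.
Step 2:
                   J          L          B
  init        0.1411       1.21     0.1138
  Δ         -0.02495    0.02495    0.01247
  eq          0.1161      1.235     0.1263
  solve Keq expr → x = 0.01247; check Q = 14.28
Then change container volume by factor 0.5 (V_new/V_old).
Step 3:
                   J          L          B
  init        0.2323       2.47     0.2526
  Δ          0.06587   -0.06587   -0.03294
  eq          0.2981      2.404     0.2196
  solve Keq expr → x = -0.03294; check Q = 14.28

Direction: reverse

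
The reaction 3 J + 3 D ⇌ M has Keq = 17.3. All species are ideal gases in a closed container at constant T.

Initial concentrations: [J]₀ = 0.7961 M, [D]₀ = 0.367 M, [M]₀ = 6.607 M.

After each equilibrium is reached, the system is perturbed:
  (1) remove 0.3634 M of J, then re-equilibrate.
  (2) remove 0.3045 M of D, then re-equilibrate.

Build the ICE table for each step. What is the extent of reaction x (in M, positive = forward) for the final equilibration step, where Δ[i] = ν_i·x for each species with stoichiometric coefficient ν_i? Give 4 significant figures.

x = -0.05678 M

Q₀ = 264.9 vs Keq = 17.3 ⇒ Q>K, reverse
Step 1:
                   J          D          M
  I           0.7961      0.367      6.607
  C           0.2948     0.2948   -0.09826
  E            1.091     0.6618      6.509
  solve Keq expr → x = -0.09826; check Q = 17.3
Then remove 0.3634 M of J.
Step 2:
                   J          D          M
  I           0.7275     0.6618      6.509
  C           0.1545     0.1545   -0.05151
  E            0.882     0.8163      6.457
  solve Keq expr → x = -0.05151; check Q = 17.3
Then remove 0.3045 M of D.
Step 3:
                   J          D          M
  I            0.882     0.5118      6.457
  C           0.1703     0.1703   -0.05678
  E            1.052     0.6822        6.4
  solve Keq expr → x = -0.05678; check Q = 17.3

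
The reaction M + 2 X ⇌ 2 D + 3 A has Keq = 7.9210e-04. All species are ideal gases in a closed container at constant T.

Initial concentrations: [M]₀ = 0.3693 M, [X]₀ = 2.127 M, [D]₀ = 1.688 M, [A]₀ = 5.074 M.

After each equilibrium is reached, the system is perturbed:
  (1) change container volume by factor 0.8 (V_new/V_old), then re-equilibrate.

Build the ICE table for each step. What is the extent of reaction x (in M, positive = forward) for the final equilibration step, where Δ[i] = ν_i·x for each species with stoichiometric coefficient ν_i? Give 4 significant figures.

Q₀ = 222.8 vs Keq = 7.9210e-04 ⇒ Q>K, reverse
Step 1:
                  M         X         D         A
  I          0.3693     2.127     1.688     5.074
  C            0.83      1.66     -1.66     -2.49
  E           1.199     3.787    0.0281     2.584
  solve Keq expr → x = -0.83; check Q = 7.9210e-04
Then change container volume by factor 0.8 (V_new/V_old).
Step 2:
                  M         X         D         A
  I           1.499     4.734   0.03512      3.23
  C        0.003409  0.006817 -0.006817  -0.01023
  E           1.502      4.74    0.0283      3.22
  solve Keq expr → x = -0.003409; check Q = 7.9210e-04

x = -0.003409 M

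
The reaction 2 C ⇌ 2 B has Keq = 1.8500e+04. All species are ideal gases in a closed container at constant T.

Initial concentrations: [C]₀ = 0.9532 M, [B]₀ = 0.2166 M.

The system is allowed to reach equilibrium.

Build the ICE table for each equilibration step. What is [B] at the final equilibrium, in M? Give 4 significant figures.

[B]_eq = 1.161 M

Q₀ = 0.05164 vs Keq = 1.8500e+04 ⇒ Q<K, forward
Step 1:
                   C          B
  init        0.9532     0.2166
  Δ          -0.9447     0.9447
  eq        0.008538      1.161
  solve Keq expr → x = 0.4723; check Q = 1.8500e+04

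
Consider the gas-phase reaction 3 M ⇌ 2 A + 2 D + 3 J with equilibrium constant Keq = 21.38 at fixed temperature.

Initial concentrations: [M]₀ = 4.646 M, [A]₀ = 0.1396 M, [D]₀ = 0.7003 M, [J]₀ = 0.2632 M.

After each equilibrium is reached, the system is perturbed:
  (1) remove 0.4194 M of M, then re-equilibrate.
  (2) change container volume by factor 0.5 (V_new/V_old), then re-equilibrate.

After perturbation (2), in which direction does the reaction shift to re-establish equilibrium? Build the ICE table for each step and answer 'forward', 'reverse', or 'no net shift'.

Direction: reverse

Q₀ = 1.7376e-06 vs Keq = 21.38 ⇒ Q<K, forward
Step 1:
                   M          A          D          J
  init         4.646     0.1396     0.7003     0.2632
  Δ           -2.342      1.561      1.561      2.342
  eq           2.304      1.701      2.262      2.605
  solve Keq expr → x = 0.7806; check Q = 21.38
Then remove 0.4194 M of M.
Step 2:
                   M          A          D          J
  init         1.885      1.701      2.262      2.605
  Δ            0.146   -0.09734   -0.09734     -0.146
  eq           2.031      1.603      2.164      2.459
  solve Keq expr → x = -0.04867; check Q = 21.38
Then change container volume by factor 0.5 (V_new/V_old).
Step 3:
                   M          A          D          J
  init         4.062      3.207      4.328      4.918
  Δ            1.275      -0.85      -0.85     -1.275
  eq           5.337      2.357      3.478      3.643
  solve Keq expr → x = -0.425; check Q = 21.38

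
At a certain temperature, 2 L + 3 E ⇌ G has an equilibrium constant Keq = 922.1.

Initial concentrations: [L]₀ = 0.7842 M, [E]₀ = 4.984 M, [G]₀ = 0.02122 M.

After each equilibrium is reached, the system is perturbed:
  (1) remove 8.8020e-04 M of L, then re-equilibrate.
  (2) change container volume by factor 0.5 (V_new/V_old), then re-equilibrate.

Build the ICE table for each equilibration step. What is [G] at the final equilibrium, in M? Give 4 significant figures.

[G]_eq = 0.825 M

Q₀ = 2.7871e-04 vs Keq = 922.1 ⇒ Q<K, forward
Step 1:
                   L          E          G
  init        0.7842      4.984    0.02122
  Δ          -0.7814     -1.172     0.3907
  eq         0.00284      3.812     0.4119
  solve Keq expr → x = 0.3907; check Q = 922.1
Then remove 8.8020e-04 M of L.
Step 2:
                   L          E          G
  init       0.00196      3.812     0.4119
  Δ       8.7722e-04   0.001316 -4.3861e-04
  eq        0.002837      3.813     0.4115
  solve Keq expr → x = -4.3861e-04; check Q = 922.1
Then change container volume by factor 0.5 (V_new/V_old).
Step 3:
                   L          E          G
  init      0.005674      7.627     0.8229
  Δ        -0.004252  -0.006377   0.002126
  eq        0.001422       7.62      0.825
  solve Keq expr → x = 0.002126; check Q = 922.1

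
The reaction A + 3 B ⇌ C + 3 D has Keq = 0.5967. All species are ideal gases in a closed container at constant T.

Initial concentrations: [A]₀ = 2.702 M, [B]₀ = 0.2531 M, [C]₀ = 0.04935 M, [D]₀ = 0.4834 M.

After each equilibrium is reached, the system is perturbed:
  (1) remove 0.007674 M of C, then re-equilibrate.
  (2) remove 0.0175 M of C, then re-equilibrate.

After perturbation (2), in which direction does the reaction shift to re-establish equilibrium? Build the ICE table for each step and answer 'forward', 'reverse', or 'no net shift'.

Q₀ = 0.1272 vs Keq = 0.5967 ⇒ Q<K, forward
Step 1:
                    A           B           C           D
  Initial       2.702      0.2531     0.04935      0.4834
  Change     -0.02045    -0.06134     0.02045     0.06134
  Equil         2.682      0.1918      0.0698      0.5447
  solve Keq expr → x = 0.02045; check Q = 0.5967
Then remove 0.007674 M of C.
Step 2:
                    A           B           C           D
  Initial       2.682      0.1918     0.06212      0.5447
  Change    -0.001452   -0.004356    0.001452    0.004356
  Equil          2.68      0.1874     0.06358      0.5491
  solve Keq expr → x = 0.001452; check Q = 0.5967
Then remove 0.0175 M of C.
Step 3:
                    A           B           C           D
  Initial        2.68      0.1874     0.04608      0.5491
  Change    -0.003701     -0.0111    0.003701      0.0111
  Equil         2.676      0.1763     0.04978      0.5602
  solve Keq expr → x = 0.003701; check Q = 0.5967

Direction: forward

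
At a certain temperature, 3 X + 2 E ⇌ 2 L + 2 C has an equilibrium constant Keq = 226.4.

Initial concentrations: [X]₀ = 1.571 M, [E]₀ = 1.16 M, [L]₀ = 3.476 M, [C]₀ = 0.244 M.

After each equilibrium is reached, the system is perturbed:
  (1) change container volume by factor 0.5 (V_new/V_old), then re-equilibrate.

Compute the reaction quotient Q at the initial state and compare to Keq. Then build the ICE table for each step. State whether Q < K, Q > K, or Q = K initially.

Q₀ = 0.1379 vs Keq = 226.4 ⇒ Q<K, forward
Step 1:
                   X          E          L          C
  Initial      1.571       1.16      3.476      0.244
  Change     -0.9657    -0.6438     0.6438     0.6438
  Equil       0.6053     0.5162       4.12     0.8878
  solve Keq expr → x = 0.3219; check Q = 226.4
Then change container volume by factor 0.5 (V_new/V_old).
Step 2:
                   X          E          L          C
  Initial      1.211      1.032       8.24      1.776
  Change      -0.142   -0.09463    0.09463    0.09463
  Equil        1.069     0.9378      8.334       1.87
  solve Keq expr → x = 0.04732; check Q = 226.4

Q₀ = 0.1379; Q < K (proceeds forward)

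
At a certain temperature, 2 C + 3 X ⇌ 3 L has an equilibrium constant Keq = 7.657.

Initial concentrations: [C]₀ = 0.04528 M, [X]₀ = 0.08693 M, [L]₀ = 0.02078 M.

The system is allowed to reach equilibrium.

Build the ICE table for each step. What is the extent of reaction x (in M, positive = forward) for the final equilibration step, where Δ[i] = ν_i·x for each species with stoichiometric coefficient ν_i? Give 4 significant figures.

Q₀ = 6.662 vs Keq = 7.657 ⇒ Q<K, forward
Step 1:
                    C           X           L
  init        0.04528     0.08693     0.02078
  Δ       -4.4973e-04 -6.7459e-04  6.7459e-04
  eq          0.04483     0.08626     0.02145
  solve Keq expr → x = 2.2486e-04; check Q = 7.657

x = 2.2486e-04 M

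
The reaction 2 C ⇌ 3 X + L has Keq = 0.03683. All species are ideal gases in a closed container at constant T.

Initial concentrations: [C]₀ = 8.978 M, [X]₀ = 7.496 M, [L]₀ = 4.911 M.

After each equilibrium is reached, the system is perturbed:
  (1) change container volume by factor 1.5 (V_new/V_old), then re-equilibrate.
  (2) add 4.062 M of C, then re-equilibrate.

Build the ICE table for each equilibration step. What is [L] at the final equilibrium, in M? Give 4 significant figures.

Q₀ = 25.66 vs Keq = 0.03683 ⇒ Q>K, reverse
Step 1:
                   C          X          L
  Initial      8.978      7.496      4.911
  Change       4.127     -6.191     -2.064
  Equil        13.11      1.305      2.847
  solve Keq expr → x = -2.064; check Q = 0.03683
Then change container volume by factor 1.5 (V_new/V_old).
Step 2:
                   C          X          L
  Initial      8.737     0.8699      1.898
  Change     -0.1604     0.2406    0.08019
  Equil        8.577       1.11      1.978
  solve Keq expr → x = 0.08019; check Q = 0.03683
Then add 4.062 M of C.
Step 3:
                   C          X          L
  Initial      12.64       1.11      1.978
  Change     -0.1936     0.2903    0.09678
  Equil        12.45      1.401      2.075
  solve Keq expr → x = 0.09678; check Q = 0.03683

[L]_eq = 2.075 M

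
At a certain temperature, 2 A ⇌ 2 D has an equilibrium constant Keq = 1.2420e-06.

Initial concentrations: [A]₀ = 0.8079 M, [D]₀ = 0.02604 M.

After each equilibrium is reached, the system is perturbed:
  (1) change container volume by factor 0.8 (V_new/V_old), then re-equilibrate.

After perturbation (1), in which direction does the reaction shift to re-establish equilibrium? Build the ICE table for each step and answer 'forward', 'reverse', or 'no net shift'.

Direction: no net shift

Q₀ = 0.001039 vs Keq = 1.2420e-06 ⇒ Q>K, reverse
Step 1:
                   A          D
  I           0.8079    0.02604
  C          0.02511   -0.02511
  E            0.833 9.2835e-04
  solve Keq expr → x = -0.01256; check Q = 1.2420e-06
Then change container volume by factor 0.8 (V_new/V_old).
Step 2:
                   A          D
  I            1.041    0.00116
  C                0          0
  E            1.041    0.00116
  solve Keq expr → x = 0; check Q = 1.2420e-06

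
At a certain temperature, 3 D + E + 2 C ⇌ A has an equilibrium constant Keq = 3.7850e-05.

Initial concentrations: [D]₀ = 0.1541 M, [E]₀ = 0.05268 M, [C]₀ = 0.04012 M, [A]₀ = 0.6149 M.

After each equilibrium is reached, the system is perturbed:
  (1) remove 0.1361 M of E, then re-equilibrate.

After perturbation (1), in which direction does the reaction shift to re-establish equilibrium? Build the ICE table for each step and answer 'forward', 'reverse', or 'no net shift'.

Q₀ = 1.9817e+06 vs Keq = 3.7850e-05 ⇒ Q>K, reverse
Step 1:
                   D          E          C          A
  Initial     0.1541    0.05268    0.04012     0.6149
  Change       1.844     0.6146      1.229    -0.6146
  Equil        1.998     0.6673      1.269 3.2444e-04
  solve Keq expr → x = -0.6146; check Q = 3.7850e-05
Then remove 0.1361 M of E.
Step 2:
                   D          E          C          A
  Initial      1.998     0.5312      1.269 3.2444e-04
  Change  1.9804e-04 6.6014e-05 1.3203e-04 -6.6014e-05
  Equil        1.998     0.5312      1.269 2.5843e-04
  solve Keq expr → x = -6.6014e-05; check Q = 3.7850e-05

Direction: reverse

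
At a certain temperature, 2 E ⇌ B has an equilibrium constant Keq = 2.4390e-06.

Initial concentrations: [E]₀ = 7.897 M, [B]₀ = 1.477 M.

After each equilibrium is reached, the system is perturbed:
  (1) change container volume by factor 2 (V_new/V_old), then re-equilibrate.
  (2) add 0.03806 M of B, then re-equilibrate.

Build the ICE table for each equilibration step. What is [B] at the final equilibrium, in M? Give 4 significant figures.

[B]_eq = 7.3819e-05 M

Q₀ = 0.02368 vs Keq = 2.4390e-06 ⇒ Q>K, reverse
Step 1:
                   E          B
  init         7.897      1.477
  Δ            2.953     -1.477
  eq           10.85 2.8715e-04
  solve Keq expr → x = -1.477; check Q = 2.4390e-06
Then change container volume by factor 2 (V_new/V_old).
Step 2:
                   E          B
  init         5.425 1.4357e-04
  Δ       1.4357e-04 -7.1783e-05
  eq           5.425 7.1791e-05
  solve Keq expr → x = -7.1783e-05; check Q = 2.4390e-06
Then add 0.03806 M of B.
Step 3:
                   E          B
  init         5.425    0.03813
  Δ          0.07612   -0.03806
  eq           5.501 7.3819e-05
  solve Keq expr → x = -0.03806; check Q = 2.4390e-06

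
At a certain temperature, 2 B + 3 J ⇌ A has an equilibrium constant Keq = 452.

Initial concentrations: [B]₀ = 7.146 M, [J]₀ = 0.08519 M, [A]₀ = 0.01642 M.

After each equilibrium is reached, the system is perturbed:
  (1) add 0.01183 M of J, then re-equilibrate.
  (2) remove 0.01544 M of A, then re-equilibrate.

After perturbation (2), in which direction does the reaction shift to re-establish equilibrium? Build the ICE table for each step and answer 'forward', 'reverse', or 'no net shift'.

Q₀ = 0.5201 vs Keq = 452 ⇒ Q<K, forward
Step 1:
                   B          J          A
  init         7.146    0.08519    0.01642
  Δ          -0.0487   -0.07305    0.02435
  eq           7.097    0.01214    0.04077
  solve Keq expr → x = 0.02435; check Q = 452
Then add 0.01183 M of J.
Step 2:
                   B          J          A
  init         7.097    0.02397    0.04077
  Δ        -0.007635   -0.01145   0.003818
  eq            7.09    0.01252    0.04459
  solve Keq expr → x = 0.003818; check Q = 452
Then remove 0.01544 M of A.
Step 3:
                   B          J          A
  init          7.09    0.01252    0.02915
  Δ        -0.001058  -0.001588 5.2922e-04
  eq           7.089    0.01093    0.02968
  solve Keq expr → x = 5.2922e-04; check Q = 452

Direction: forward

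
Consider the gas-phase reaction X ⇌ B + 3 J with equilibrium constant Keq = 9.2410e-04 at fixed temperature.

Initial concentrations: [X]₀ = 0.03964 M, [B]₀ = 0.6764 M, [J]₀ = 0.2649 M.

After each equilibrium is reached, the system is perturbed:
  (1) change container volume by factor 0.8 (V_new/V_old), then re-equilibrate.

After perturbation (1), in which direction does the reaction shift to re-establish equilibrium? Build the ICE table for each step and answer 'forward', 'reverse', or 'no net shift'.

Q₀ = 0.3172 vs Keq = 9.2410e-04 ⇒ Q>K, reverse
Step 1:
                  X         B         J
  Initial   0.03964    0.6764    0.2649
  Change    0.06994  -0.06994   -0.2098
  Equil      0.1096    0.6065   0.05507
  solve Keq expr → x = -0.06994; check Q = 9.2410e-04
Then change container volume by factor 0.8 (V_new/V_old).
Step 2:
                  X         B         J
  Initial     0.137    0.7581   0.06883
  Change    0.00436  -0.00436  -0.01308
  Equil      0.1413    0.7537   0.05575
  solve Keq expr → x = -0.00436; check Q = 9.2410e-04

Direction: reverse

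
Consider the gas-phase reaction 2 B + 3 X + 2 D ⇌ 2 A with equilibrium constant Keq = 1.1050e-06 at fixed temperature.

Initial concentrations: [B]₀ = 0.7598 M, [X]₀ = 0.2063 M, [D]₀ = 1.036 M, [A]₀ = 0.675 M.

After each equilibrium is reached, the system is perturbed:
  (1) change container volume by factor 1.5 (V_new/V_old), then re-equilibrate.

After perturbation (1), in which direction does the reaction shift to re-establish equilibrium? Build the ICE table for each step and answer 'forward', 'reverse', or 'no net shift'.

Direction: reverse

Q₀ = 83.75 vs Keq = 1.1050e-06 ⇒ Q>K, reverse
Step 1:
                   B          X          D          A
  init        0.7598     0.2063      1.036      0.675
  Δ           0.6716      1.007     0.6716    -0.6716
  eq           1.431      1.214      1.708   0.003435
  solve Keq expr → x = -0.3358; check Q = 1.1050e-06
Then change container volume by factor 1.5 (V_new/V_old).
Step 2:
                   B          X          D          A
  init        0.9542     0.8091      1.138    0.00229
  Δ         0.001453    0.00218   0.001453  -0.001453
  eq          0.9557     0.8113       1.14 8.3675e-04
  solve Keq expr → x = -7.2668e-04; check Q = 1.1050e-06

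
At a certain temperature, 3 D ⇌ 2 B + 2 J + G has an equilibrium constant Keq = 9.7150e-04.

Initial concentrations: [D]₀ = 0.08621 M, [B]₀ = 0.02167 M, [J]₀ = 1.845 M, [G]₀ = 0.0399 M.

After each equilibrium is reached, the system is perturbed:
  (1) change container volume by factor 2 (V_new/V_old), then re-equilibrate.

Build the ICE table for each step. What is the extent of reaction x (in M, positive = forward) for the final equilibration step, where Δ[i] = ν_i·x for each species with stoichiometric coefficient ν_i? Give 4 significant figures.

x = 7.6758e-04 M

Q₀ = 0.09954 vs Keq = 9.7150e-04 ⇒ Q>K, reverse
Step 1:
                  D         B         J         G
  I         0.08621   0.02167     1.845    0.0399
  C         0.02696  -0.01798  -0.01798 -0.008988
  E          0.1132  0.003694     1.827   0.03091
  solve Keq expr → x = -0.008988; check Q = 9.7150e-04
Then change container volume by factor 2 (V_new/V_old).
Step 2:
                  D         B         J         G
  I         0.05659  0.001847    0.9135   0.01546
  C       -0.002303  0.001535  0.001535 7.6758e-04
  E         0.05428  0.003382     0.915   0.01622
  solve Keq expr → x = 7.6758e-04; check Q = 9.7150e-04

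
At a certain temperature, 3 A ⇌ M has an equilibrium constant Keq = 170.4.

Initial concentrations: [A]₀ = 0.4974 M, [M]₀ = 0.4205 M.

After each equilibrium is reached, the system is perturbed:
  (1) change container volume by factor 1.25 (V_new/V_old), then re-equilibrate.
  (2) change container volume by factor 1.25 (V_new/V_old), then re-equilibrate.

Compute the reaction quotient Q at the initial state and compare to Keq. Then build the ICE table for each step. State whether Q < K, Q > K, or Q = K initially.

Q₀ = 3.417; Q < K (proceeds forward)

Q₀ = 3.417 vs Keq = 170.4 ⇒ Q<K, forward
Step 1:
                   A          M
  I           0.4974     0.4205
  C          -0.3508     0.1169
  E           0.1466     0.5374
  solve Keq expr → x = 0.1169; check Q = 170.4
Then change container volume by factor 1.25 (V_new/V_old).
Step 2:
                   A          M
  I           0.1173     0.4299
  C          0.01818  -0.006058
  E           0.1355     0.4239
  solve Keq expr → x = -0.006058; check Q = 170.4
Then change container volume by factor 1.25 (V_new/V_old).
Step 3:
                   A          M
  I           0.1084     0.3391
  C          0.01669  -0.005565
  E           0.1251     0.3335
  solve Keq expr → x = -0.005565; check Q = 170.4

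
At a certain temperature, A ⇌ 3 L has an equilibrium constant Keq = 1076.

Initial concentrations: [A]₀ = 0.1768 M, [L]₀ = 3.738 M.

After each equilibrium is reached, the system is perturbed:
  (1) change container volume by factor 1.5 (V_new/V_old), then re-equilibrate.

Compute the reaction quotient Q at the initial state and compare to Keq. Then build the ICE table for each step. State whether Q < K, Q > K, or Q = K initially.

Q₀ = 295.4 vs Keq = 1076 ⇒ Q<K, forward
Step 1:
                    A           L
  I            0.1768       3.738
  C           -0.1137      0.3412
  E           0.06308       4.079
  solve Keq expr → x = 0.1137; check Q = 1076
Then change container volume by factor 1.5 (V_new/V_old).
Step 2:
                    A           L
  I           0.04205       2.719
  C          -0.02197     0.06591
  E           0.02008       2.785
  solve Keq expr → x = 0.02197; check Q = 1076

Q₀ = 295.4; Q < K (proceeds forward)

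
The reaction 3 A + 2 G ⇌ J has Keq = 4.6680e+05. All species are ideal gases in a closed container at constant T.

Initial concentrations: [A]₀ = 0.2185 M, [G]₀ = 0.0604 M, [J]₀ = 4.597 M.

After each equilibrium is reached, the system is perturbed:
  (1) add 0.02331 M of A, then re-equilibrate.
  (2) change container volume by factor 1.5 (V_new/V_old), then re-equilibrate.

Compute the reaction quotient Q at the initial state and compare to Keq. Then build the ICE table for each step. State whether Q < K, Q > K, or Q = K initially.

Q₀ = 1.2079e+05; Q < K (proceeds forward)

Q₀ = 1.2079e+05 vs Keq = 4.6680e+05 ⇒ Q<K, forward
Step 1:
                    A           G           J
  init         0.2185      0.0604       4.597
  Δ          -0.03206    -0.02137     0.01069
  eq           0.1864     0.03903       4.608
  solve Keq expr → x = 0.01069; check Q = 4.6680e+05
Then add 0.02331 M of A.
Step 2:
                    A           G           J
  init         0.2098     0.03903       4.608
  Δ         -0.006933   -0.004622    0.002311
  eq           0.2028     0.03441        4.61
  solve Keq expr → x = 0.002311; check Q = 4.6680e+05
Then change container volume by factor 1.5 (V_new/V_old).
Step 3:
                    A           G           J
  init         0.1352     0.02294       3.073
  Δ           0.02534     0.01689   -0.008447
  eq           0.1606     0.03983       3.065
  solve Keq expr → x = -0.008447; check Q = 4.6680e+05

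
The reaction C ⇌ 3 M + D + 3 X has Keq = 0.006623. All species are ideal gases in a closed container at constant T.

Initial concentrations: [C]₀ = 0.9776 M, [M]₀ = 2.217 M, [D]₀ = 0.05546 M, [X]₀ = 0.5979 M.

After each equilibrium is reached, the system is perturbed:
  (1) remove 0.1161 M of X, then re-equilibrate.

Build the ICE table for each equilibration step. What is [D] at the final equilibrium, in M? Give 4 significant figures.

Q₀ = 0.1321 vs Keq = 0.006623 ⇒ Q>K, reverse
Step 1:
                  C         M         D         X
  I          0.9776     2.217   0.05546    0.5979
  C         0.04742   -0.1423  -0.04742   -0.1423
  E           1.025     2.075  0.008037    0.4556
  solve Keq expr → x = -0.04742; check Q = 0.006623
Then remove 0.1161 M of X.
Step 2:
                  C         M         D         X
  I           1.025     2.075  0.008037    0.3395
  C       -0.007405   0.02221  0.007405   0.02221
  E           1.018     2.097   0.01544    0.3617
  solve Keq expr → x = 0.007405; check Q = 0.006623

[D]_eq = 0.01544 M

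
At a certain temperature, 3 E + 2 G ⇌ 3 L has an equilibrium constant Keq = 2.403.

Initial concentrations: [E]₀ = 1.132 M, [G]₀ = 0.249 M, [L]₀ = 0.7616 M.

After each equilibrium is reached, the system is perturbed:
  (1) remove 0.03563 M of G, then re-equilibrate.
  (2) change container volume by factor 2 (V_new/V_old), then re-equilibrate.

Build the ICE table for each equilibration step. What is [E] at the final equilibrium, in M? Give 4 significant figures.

Q₀ = 4.912 vs Keq = 2.403 ⇒ Q>K, reverse
Step 1:
                  E         G         L
  init        1.132     0.249    0.7616
  Δ         0.06139   0.04093  -0.06139
  eq          1.193    0.2899    0.7002
  solve Keq expr → x = -0.02046; check Q = 2.403
Then remove 0.03563 M of G.
Step 2:
                  E         G         L
  init        1.193    0.2543    0.7002
  Δ         0.02196   0.01464  -0.02196
  eq          1.215    0.2689    0.6782
  solve Keq expr → x = -0.00732; check Q = 2.403
Then change container volume by factor 2 (V_new/V_old).
Step 3:
                  E         G         L
  init       0.6077    0.1345    0.3391
  Δ         0.05995   0.03997  -0.05995
  eq         0.6676    0.1744    0.2792
  solve Keq expr → x = -0.01998; check Q = 2.403

[E]_eq = 0.6676 M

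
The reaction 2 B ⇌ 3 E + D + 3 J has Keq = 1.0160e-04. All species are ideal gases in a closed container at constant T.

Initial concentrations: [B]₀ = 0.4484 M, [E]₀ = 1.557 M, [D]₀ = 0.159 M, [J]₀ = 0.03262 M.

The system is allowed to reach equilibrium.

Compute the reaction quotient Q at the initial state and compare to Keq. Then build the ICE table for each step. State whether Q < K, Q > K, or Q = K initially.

Q₀ = 1.0361e-04; Q > K (proceeds reverse)

Q₀ = 1.0361e-04 vs Keq = 1.0160e-04 ⇒ Q>K, reverse
Step 1:
                    B           E           D           J
  I            0.4484       1.557       0.159     0.03262
  C        1.3132e-04 -1.9698e-04 -6.5659e-05 -1.9698e-04
  E            0.4485       1.557      0.1589     0.03242
  solve Keq expr → x = -6.5659e-05; check Q = 1.0160e-04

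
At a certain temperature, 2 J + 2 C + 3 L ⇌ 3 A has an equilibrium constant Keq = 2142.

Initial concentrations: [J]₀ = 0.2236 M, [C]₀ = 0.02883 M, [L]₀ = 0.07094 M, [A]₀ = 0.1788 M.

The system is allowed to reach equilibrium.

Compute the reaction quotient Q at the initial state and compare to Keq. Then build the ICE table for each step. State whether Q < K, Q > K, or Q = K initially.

Q₀ = 3.8530e+05; Q > K (proceeds reverse)

Q₀ = 3.8530e+05 vs Keq = 2142 ⇒ Q>K, reverse
Step 1:
                  J         C         L         A
  init       0.2236   0.02883   0.07094    0.1788
  Δ         0.04053   0.04053   0.06079  -0.06079
  eq         0.2641   0.06936    0.1317     0.118
  solve Keq expr → x = -0.02026; check Q = 2142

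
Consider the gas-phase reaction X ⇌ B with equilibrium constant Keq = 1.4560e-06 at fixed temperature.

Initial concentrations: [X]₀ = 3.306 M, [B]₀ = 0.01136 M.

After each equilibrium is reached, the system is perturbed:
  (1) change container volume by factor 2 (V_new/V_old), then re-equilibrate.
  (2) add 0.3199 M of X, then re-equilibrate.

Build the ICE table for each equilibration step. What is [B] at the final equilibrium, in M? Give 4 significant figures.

Q₀ = 0.003436 vs Keq = 1.4560e-06 ⇒ Q>K, reverse
Step 1:
                    X           B
  I             3.306     0.01136
  C           0.01136    -0.01136
  E             3.317  4.8301e-06
  solve Keq expr → x = -0.01136; check Q = 1.4560e-06
Then change container volume by factor 2 (V_new/V_old).
Step 2:
                    X           B
  I             1.659  2.4150e-06
  C                 0           0
  E             1.659  2.4150e-06
  solve Keq expr → x = 0; check Q = 1.4560e-06
Then add 0.3199 M of X.
Step 3:
                    X           B
  I             1.979  2.4150e-06
  C       -4.6577e-07  4.6577e-07
  E             1.979  2.8808e-06
  solve Keq expr → x = 4.6577e-07; check Q = 1.4560e-06

[B]_eq = 2.8808e-06 M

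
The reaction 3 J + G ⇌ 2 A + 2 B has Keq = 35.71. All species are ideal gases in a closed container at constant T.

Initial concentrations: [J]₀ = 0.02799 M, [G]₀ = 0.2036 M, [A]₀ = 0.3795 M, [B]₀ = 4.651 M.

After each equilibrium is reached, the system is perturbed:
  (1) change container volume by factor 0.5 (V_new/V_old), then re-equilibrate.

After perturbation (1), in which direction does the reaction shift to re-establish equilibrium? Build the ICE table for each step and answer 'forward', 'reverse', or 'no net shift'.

Q₀ = 6.9780e+05 vs Keq = 35.71 ⇒ Q>K, reverse
Step 1:
                    J           G           A           B
  init        0.02799      0.2036      0.3795       4.651
  Δ            0.3284      0.1095      -0.219      -0.219
  eq           0.3564      0.3131      0.1605       4.432
  solve Keq expr → x = -0.1095; check Q = 35.71
Then change container volume by factor 0.5 (V_new/V_old).
Step 2:
                    J           G           A           B
  init         0.7129      0.6262      0.3211       8.864
  Δ                 0           0           0           0
  eq           0.7129      0.6262      0.3211       8.864
  solve Keq expr → x = 0; check Q = 35.71

Direction: no net shift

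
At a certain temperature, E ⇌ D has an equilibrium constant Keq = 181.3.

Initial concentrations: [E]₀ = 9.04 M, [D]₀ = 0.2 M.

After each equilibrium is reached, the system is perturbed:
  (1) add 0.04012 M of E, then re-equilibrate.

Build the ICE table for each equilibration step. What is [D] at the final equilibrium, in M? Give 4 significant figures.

Q₀ = 0.02212 vs Keq = 181.3 ⇒ Q<K, forward
Step 1:
                   E          D
  I             9.04        0.2
  C           -8.989      8.989
  E          0.05069      9.189
  solve Keq expr → x = 8.989; check Q = 181.3
Then add 0.04012 M of E.
Step 2:
                   E          D
  I          0.09081      9.189
  C          -0.0399     0.0399
  E          0.05091      9.229
  solve Keq expr → x = 0.0399; check Q = 181.3

[D]_eq = 9.229 M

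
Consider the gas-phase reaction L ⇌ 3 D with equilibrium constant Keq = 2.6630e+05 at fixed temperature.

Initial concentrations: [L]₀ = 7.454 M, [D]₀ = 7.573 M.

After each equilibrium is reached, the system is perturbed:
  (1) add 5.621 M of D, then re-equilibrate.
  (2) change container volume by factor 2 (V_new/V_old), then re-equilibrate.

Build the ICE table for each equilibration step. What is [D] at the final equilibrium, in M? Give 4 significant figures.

Q₀ = 58.27 vs Keq = 2.6630e+05 ⇒ Q<K, forward
Step 1:
                   L          D
  Initial      7.454      7.573
  Change      -7.356      22.07
  Equil       0.0978      29.64
  solve Keq expr → x = 7.356; check Q = 2.6630e+05
Then add 5.621 M of D.
Step 2:
                   L          D
  Initial     0.0978      35.26
  Change     0.06417    -0.1925
  Equil        0.162      35.07
  solve Keq expr → x = -0.06417; check Q = 2.6630e+05
Then change container volume by factor 2 (V_new/V_old).
Step 3:
                   L          D
  Initial    0.08099      17.54
  Change    -0.06011     0.1803
  Equil      0.02088      17.72
  solve Keq expr → x = 0.06011; check Q = 2.6630e+05

[D]_eq = 17.72 M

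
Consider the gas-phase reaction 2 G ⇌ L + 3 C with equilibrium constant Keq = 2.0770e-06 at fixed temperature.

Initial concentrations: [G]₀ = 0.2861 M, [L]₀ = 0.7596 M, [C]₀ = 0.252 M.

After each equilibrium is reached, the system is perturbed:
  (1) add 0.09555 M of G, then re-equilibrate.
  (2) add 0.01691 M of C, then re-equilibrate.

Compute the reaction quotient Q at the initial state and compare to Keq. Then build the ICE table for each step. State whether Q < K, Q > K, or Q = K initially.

Q₀ = 0.1485; Q > K (proceeds reverse)

Q₀ = 0.1485 vs Keq = 2.0770e-06 ⇒ Q>K, reverse
Step 1:
                  G         L         C
  I          0.2861    0.7596     0.252
  C          0.1623  -0.08116   -0.2435
  E          0.4484    0.6784  0.008507
  solve Keq expr → x = -0.08116; check Q = 2.0770e-06
Then add 0.09555 M of G.
Step 2:
                  G         L         C
  I           0.544    0.6784  0.008507
  C       -7.7209e-04 3.8605e-04  0.001158
  E          0.5432    0.6788  0.009665
  solve Keq expr → x = 3.8605e-04; check Q = 2.0770e-06
Then add 0.01691 M of C.
Step 3:
                  G         L         C
  I          0.5432    0.6788   0.02658
  C         0.01117 -0.005584  -0.01675
  E          0.5544    0.6732  0.009824
  solve Keq expr → x = -0.005584; check Q = 2.0770e-06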